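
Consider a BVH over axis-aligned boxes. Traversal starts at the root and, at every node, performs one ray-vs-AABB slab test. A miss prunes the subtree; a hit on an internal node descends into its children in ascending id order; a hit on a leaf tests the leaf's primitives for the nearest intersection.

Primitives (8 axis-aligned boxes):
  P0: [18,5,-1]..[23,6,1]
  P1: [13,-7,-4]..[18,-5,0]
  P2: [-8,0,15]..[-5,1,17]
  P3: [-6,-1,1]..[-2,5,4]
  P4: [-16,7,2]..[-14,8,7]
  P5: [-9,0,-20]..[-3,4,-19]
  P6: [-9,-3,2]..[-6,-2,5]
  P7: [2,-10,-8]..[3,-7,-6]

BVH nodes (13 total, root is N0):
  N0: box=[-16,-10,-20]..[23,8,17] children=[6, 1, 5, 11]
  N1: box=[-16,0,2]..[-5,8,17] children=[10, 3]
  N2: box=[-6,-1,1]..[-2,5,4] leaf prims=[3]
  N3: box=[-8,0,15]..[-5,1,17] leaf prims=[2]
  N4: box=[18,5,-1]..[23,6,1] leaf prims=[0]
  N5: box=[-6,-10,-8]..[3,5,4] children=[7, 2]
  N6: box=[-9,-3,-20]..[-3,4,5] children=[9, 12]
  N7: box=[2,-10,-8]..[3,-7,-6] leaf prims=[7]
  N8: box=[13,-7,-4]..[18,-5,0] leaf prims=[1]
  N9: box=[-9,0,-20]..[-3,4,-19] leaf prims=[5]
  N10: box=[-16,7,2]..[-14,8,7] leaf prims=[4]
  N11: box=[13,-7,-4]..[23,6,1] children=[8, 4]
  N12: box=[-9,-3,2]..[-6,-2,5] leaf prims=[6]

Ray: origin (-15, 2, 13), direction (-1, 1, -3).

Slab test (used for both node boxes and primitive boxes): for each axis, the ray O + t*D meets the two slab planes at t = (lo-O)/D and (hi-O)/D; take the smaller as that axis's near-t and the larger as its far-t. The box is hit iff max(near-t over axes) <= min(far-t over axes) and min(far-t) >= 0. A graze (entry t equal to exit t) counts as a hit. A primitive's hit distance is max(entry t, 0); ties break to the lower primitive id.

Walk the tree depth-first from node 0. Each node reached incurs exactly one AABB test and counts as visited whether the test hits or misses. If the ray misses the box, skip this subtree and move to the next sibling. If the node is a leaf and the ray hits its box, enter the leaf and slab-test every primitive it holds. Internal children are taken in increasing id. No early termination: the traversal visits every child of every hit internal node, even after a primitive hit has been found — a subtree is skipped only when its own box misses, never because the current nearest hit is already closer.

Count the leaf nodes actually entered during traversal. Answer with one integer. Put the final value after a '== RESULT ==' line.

Traverse from the root:
N0 x:[-38,1] y:[-12,6] z:[-4/3,11] -> hit [-4/3,1], descend [1, 5, 6, 11]
  N1 x:[-10,1] y:[-2,6] z:[-4/3,11/3] -> hit [-4/3,1], descend [3, 10]
    N3 x:[-10,-7] y:[-2,-1] z:[-4/3,-2/3] -> miss, prune
    N10 x:[-1,1] y:[5,6] z:[2,11/3] -> miss, prune
  N5 x:[-18,-9] y:[-12,3] z:[3,7] -> miss, prune
  N6 x:[-12,-6] y:[-5,2] z:[8/3,11] -> miss, prune
  N11 x:[-38,-28] y:[-9,4] z:[4,17/3] -> miss, prune

Summary -> nodes [0, 1, 3, 10, 5, 6, 11]; box-tests=7; leaf-entries=0; first=miss

== RESULT ==
0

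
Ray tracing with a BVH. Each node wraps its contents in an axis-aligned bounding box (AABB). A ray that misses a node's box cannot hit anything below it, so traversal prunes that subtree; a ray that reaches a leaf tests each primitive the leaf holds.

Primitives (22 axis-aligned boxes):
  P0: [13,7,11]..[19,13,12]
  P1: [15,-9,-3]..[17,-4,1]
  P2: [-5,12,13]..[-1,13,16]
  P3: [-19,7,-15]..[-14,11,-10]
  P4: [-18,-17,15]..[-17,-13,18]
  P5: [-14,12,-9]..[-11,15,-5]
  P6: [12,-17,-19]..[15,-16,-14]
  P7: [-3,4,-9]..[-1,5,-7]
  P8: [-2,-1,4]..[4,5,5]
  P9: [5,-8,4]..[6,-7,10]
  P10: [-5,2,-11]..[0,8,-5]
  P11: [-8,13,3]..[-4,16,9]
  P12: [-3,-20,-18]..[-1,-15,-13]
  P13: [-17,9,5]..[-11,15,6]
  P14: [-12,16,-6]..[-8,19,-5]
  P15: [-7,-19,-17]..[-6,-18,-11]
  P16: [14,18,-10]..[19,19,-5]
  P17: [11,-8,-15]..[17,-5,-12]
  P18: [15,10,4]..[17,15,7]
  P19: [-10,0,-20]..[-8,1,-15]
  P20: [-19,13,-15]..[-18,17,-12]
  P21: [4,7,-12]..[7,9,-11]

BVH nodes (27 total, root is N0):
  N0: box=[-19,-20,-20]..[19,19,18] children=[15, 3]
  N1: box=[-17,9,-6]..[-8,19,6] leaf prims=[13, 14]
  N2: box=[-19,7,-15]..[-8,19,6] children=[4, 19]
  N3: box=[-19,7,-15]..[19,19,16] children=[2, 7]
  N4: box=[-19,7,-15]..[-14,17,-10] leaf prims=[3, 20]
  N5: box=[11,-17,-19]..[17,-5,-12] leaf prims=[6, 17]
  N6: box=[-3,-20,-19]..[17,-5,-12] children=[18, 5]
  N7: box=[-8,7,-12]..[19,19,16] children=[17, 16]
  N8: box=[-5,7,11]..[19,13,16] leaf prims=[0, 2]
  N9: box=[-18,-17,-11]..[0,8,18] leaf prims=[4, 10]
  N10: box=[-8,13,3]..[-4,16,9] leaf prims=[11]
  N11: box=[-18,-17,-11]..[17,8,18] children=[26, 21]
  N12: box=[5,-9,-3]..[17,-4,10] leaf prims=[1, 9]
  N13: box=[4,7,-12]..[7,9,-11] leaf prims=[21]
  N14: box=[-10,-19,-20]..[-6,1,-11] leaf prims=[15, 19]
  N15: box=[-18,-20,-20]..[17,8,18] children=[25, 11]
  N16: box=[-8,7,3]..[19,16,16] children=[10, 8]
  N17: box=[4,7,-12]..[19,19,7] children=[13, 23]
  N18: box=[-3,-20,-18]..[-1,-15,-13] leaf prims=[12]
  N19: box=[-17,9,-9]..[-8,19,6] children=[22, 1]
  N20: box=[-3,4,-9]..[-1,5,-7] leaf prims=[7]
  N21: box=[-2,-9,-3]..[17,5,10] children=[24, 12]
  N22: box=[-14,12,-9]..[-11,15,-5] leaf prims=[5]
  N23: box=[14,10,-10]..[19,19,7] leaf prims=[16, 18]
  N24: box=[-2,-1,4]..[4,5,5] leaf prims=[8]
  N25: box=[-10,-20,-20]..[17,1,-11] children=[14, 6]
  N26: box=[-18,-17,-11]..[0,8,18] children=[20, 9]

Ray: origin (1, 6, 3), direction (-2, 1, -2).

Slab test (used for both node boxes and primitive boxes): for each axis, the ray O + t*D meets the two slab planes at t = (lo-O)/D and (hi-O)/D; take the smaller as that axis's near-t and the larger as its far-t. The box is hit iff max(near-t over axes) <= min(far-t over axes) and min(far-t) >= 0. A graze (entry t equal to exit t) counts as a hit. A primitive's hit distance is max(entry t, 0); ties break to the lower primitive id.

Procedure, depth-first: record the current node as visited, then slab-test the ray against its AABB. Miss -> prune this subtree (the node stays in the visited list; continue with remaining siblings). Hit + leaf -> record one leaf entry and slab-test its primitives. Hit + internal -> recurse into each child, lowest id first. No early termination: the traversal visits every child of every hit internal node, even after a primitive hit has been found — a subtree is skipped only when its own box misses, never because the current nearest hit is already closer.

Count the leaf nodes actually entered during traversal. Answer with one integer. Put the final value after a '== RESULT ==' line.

Trace the traversal:
N0 x:[-9,10] y:[-26,13] z:[-15/2,23/2] -> hit [-15/2,10], descend [3, 15]
  N3 x:[-9,10] y:[1,13] z:[-13/2,9] -> hit [1,9], descend [2, 7]
    N2 x:[9/2,10] y:[1,13] z:[-3/2,9] -> hit [9/2,9], descend [4, 19]
      N4 x:[15/2,10] y:[1,11] z:[13/2,9] -> hit [15/2,9] leaf, test {P3(miss), P20(miss)}
      N19 x:[9/2,9] y:[3,13] z:[-3/2,6] -> hit [9/2,6], descend [1, 22]
        N1 x:[9/2,9] y:[3,13] z:[-3/2,9/2] -> hit [9/2,9/2] leaf, test {P13(miss), P14(miss)}
        N22 x:[6,15/2] y:[6,9] z:[4,6] -> hit [6,6] leaf, test {P5@t=6}
    N7 x:[-9,9/2] y:[1,13] z:[-13/2,15/2] -> hit [1,9/2], descend [16, 17]
      N16 x:[-9,9/2] y:[1,10] z:[-13/2,0] -> miss, prune
      N17 x:[-9,-3/2] y:[1,13] z:[-2,15/2] -> miss, prune
  N15 x:[-8,19/2] y:[-26,2] z:[-15/2,23/2] -> hit [-15/2,2], descend [11, 25]
    N11 x:[-8,19/2] y:[-23,2] z:[-15/2,7] -> hit [-15/2,2], descend [21, 26]
      N21 x:[-8,3/2] y:[-15,-1] z:[-7/2,3] -> miss, prune
      N26 x:[1/2,19/2] y:[-23,2] z:[-15/2,7] -> hit [1/2,2], descend [9, 20]
        N9 x:[1/2,19/2] y:[-23,2] z:[-15/2,7] -> hit [1/2,2] leaf, test {P4(miss), P10(miss)}
        N20 x:[1,2] y:[-2,-1] z:[5,6] -> miss, prune
    N25 x:[-8,11/2] y:[-26,-5] z:[7,23/2] -> miss, prune

17 AABB tests over nodes [0, 3, 2, 4, 19, 1, 22, 7, 16, 17, 15, 11, 21, 26, 9, 20, 25]; 4 leaves entered; closest P5.

== RESULT ==
4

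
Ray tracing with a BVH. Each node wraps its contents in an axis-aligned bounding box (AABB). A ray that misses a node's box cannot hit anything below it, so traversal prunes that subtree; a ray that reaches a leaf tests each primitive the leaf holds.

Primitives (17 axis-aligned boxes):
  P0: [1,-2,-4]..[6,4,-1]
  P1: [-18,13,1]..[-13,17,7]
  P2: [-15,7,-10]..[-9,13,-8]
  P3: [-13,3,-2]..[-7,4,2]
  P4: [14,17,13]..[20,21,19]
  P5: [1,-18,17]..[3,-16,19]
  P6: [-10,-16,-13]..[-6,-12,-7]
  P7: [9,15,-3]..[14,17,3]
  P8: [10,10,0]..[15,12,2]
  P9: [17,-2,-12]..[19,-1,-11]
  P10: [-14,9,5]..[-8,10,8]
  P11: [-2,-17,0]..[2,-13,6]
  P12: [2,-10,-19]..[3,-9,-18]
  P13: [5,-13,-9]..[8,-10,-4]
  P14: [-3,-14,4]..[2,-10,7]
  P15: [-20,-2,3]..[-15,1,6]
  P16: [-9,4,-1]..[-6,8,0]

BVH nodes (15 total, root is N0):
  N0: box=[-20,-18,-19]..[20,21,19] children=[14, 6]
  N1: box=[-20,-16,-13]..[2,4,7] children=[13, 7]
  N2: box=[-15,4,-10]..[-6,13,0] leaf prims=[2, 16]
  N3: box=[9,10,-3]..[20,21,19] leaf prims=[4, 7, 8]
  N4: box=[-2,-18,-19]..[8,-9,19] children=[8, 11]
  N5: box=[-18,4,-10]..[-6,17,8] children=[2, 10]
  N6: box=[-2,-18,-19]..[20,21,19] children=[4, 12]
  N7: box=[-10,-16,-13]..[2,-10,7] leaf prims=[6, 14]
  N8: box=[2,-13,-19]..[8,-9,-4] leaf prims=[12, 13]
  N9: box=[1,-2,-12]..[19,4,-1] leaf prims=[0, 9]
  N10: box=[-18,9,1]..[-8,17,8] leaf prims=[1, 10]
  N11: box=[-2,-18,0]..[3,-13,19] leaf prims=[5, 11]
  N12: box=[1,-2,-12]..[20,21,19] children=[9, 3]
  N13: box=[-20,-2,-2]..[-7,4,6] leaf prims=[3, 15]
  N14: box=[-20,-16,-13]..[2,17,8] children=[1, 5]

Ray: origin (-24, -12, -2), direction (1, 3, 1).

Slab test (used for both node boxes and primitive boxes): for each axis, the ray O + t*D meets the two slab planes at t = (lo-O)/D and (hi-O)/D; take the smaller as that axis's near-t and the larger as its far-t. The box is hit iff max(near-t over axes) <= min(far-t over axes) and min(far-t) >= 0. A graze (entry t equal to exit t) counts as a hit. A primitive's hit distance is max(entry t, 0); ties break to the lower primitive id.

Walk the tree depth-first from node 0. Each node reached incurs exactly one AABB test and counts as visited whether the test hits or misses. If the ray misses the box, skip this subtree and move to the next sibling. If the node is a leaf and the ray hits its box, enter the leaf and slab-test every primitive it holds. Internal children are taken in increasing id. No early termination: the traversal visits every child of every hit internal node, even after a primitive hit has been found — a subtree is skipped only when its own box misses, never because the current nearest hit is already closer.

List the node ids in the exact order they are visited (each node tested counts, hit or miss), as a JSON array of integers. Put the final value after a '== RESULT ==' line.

Walk:
N0 x:[4,44] y:[-2,11] z:[-17,21] -> hit [4,11], descend [6, 14]
  N6 x:[22,44] y:[-2,11] z:[-17,21] -> miss, prune
  N14 x:[4,26] y:[-4/3,29/3] z:[-11,10] -> hit [4,29/3], descend [1, 5]
    N1 x:[4,26] y:[-4/3,16/3] z:[-11,9] -> hit [4,16/3], descend [7, 13]
      N7 x:[14,26] y:[-4/3,2/3] z:[-11,9] -> miss, prune
      N13 x:[4,17] y:[10/3,16/3] z:[0,8] -> hit [4,16/3] leaf, test {P3(miss), P15(miss)}
    N5 x:[6,18] y:[16/3,29/3] z:[-8,10] -> hit [6,29/3], descend [2, 10]
      N2 x:[9,18] y:[16/3,25/3] z:[-8,2] -> miss, prune
      N10 x:[6,16] y:[7,29/3] z:[3,10] -> hit [7,29/3] leaf, test {P1@t=25/3, P10(miss)}

9 AABB tests over nodes [0, 6, 14, 1, 7, 13, 5, 2, 10]; 2 leaves entered; closest P1.

== RESULT ==
[0, 6, 14, 1, 7, 13, 5, 2, 10]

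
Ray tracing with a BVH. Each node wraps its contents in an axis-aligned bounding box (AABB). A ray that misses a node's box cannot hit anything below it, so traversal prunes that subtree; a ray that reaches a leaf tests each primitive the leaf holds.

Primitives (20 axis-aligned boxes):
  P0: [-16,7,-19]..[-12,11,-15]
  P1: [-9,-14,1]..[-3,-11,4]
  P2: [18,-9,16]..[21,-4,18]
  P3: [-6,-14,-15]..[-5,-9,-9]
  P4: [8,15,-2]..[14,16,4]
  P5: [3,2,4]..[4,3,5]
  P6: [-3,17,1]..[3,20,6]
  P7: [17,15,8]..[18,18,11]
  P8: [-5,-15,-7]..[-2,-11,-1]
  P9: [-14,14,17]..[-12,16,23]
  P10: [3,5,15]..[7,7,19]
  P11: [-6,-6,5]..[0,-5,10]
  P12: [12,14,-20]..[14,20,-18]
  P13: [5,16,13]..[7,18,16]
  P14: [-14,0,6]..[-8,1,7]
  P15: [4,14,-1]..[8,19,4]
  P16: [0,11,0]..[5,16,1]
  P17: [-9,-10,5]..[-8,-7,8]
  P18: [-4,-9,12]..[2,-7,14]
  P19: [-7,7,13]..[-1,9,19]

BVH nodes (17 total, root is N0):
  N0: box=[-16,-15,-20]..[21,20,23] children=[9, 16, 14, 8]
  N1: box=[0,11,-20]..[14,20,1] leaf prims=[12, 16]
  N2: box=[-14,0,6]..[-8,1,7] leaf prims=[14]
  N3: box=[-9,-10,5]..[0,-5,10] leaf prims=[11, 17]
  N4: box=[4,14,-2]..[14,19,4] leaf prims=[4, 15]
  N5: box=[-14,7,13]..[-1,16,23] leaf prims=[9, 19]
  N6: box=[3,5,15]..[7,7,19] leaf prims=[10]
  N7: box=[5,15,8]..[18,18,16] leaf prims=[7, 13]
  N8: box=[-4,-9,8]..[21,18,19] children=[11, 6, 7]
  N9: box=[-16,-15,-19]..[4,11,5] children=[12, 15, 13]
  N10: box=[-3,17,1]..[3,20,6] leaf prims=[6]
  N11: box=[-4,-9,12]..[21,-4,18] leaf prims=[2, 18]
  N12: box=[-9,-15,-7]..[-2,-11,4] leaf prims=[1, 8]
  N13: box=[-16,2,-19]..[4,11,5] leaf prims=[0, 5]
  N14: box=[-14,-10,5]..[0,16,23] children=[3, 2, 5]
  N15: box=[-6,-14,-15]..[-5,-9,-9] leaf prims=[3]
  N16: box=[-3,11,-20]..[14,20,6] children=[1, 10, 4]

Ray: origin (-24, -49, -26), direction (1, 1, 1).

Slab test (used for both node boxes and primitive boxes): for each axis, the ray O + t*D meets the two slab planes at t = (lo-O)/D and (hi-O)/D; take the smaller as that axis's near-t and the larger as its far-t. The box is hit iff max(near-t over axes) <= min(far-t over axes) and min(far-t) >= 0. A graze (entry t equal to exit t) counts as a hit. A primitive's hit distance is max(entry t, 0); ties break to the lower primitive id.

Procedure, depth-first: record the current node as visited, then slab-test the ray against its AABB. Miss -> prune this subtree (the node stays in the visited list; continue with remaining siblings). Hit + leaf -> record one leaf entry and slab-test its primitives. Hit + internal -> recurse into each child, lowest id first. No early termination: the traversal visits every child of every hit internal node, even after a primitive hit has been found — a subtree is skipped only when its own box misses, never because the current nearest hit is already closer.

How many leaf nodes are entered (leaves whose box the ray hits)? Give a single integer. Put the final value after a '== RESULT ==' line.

Trace the traversal:
N0 x:[8,45] y:[34,69] z:[6,49] -> hit [34,45], descend [8, 9, 14, 16]
  N8 x:[20,45] y:[40,67] z:[34,45] -> hit [40,45], descend [6, 7, 11]
    N6 x:[27,31] y:[54,56] z:[41,45] -> miss, prune
    N7 x:[29,42] y:[64,67] z:[34,42] -> miss, prune
    N11 x:[20,45] y:[40,45] z:[38,44] -> hit [40,44] leaf, test {P2@t=42, P18(miss)}
  N9 x:[8,28] y:[34,60] z:[7,31] -> miss, prune
  N14 x:[10,24] y:[39,65] z:[31,49] -> miss, prune
  N16 x:[21,38] y:[60,69] z:[6,32] -> miss, prune

order=[0, 8, 6, 7, 11, 9, 14, 16]  |boxes|=8  |leaves|=1  hit=P2

== RESULT ==
1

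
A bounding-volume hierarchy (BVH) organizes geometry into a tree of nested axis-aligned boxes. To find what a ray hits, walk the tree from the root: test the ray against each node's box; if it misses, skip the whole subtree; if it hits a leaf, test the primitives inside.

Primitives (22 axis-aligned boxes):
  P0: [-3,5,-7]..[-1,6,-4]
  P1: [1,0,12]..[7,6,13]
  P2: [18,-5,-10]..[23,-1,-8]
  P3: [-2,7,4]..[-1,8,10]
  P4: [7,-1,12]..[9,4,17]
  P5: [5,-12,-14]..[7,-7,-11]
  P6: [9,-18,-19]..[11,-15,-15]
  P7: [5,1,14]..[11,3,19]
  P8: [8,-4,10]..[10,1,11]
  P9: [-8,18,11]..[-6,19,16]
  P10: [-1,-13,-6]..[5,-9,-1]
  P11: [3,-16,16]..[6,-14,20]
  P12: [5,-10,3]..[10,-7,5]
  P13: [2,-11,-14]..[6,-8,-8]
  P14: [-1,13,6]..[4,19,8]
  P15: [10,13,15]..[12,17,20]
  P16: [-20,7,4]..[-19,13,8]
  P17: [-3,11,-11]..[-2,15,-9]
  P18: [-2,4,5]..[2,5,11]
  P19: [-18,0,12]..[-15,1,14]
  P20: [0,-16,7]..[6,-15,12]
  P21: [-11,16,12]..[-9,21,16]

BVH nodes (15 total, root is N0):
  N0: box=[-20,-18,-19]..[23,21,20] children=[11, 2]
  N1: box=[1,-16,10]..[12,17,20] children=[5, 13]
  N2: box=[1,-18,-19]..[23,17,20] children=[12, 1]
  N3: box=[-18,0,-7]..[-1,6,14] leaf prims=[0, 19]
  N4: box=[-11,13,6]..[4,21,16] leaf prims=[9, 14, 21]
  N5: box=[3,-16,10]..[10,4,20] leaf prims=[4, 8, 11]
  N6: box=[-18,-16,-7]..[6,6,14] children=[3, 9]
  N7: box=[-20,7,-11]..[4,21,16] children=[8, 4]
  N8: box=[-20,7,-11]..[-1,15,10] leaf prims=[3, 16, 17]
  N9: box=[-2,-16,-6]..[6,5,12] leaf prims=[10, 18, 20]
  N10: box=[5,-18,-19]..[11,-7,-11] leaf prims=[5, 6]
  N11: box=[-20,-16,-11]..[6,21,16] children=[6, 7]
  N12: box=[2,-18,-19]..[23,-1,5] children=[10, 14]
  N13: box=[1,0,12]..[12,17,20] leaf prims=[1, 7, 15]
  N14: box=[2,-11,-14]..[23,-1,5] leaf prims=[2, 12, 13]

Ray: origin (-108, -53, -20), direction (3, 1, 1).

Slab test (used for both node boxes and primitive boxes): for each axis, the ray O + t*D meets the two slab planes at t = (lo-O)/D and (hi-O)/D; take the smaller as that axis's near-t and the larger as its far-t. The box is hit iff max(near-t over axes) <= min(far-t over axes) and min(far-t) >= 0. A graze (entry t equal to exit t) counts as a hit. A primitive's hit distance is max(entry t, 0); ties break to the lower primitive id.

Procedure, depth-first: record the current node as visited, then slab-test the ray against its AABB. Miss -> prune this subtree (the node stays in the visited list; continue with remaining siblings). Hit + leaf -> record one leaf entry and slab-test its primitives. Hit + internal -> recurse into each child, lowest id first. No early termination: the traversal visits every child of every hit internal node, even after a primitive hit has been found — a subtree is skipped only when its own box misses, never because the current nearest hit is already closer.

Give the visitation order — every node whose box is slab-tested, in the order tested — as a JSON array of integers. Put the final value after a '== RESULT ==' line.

Walk:
N0 x:[88/3,131/3] y:[35,74] z:[1,40] -> hit [35,40], descend [2, 11]
  N2 x:[109/3,131/3] y:[35,70] z:[1,40] -> hit [109/3,40], descend [1, 12]
    N1 x:[109/3,40] y:[37,70] z:[30,40] -> hit [37,40], descend [5, 13]
      N5 x:[37,118/3] y:[37,57] z:[30,40] -> hit [37,118/3] leaf, test {P4(miss), P8(miss), P11@t=37}
      N13 x:[109/3,40] y:[53,70] z:[32,40] -> miss, prune
    N12 x:[110/3,131/3] y:[35,52] z:[1,25] -> miss, prune
  N11 x:[88/3,38] y:[37,74] z:[9,36] -> miss, prune

order=[0, 2, 1, 5, 13, 12, 11]  |boxes|=7  |leaves|=1  hit=P11

== RESULT ==
[0, 2, 1, 5, 13, 12, 11]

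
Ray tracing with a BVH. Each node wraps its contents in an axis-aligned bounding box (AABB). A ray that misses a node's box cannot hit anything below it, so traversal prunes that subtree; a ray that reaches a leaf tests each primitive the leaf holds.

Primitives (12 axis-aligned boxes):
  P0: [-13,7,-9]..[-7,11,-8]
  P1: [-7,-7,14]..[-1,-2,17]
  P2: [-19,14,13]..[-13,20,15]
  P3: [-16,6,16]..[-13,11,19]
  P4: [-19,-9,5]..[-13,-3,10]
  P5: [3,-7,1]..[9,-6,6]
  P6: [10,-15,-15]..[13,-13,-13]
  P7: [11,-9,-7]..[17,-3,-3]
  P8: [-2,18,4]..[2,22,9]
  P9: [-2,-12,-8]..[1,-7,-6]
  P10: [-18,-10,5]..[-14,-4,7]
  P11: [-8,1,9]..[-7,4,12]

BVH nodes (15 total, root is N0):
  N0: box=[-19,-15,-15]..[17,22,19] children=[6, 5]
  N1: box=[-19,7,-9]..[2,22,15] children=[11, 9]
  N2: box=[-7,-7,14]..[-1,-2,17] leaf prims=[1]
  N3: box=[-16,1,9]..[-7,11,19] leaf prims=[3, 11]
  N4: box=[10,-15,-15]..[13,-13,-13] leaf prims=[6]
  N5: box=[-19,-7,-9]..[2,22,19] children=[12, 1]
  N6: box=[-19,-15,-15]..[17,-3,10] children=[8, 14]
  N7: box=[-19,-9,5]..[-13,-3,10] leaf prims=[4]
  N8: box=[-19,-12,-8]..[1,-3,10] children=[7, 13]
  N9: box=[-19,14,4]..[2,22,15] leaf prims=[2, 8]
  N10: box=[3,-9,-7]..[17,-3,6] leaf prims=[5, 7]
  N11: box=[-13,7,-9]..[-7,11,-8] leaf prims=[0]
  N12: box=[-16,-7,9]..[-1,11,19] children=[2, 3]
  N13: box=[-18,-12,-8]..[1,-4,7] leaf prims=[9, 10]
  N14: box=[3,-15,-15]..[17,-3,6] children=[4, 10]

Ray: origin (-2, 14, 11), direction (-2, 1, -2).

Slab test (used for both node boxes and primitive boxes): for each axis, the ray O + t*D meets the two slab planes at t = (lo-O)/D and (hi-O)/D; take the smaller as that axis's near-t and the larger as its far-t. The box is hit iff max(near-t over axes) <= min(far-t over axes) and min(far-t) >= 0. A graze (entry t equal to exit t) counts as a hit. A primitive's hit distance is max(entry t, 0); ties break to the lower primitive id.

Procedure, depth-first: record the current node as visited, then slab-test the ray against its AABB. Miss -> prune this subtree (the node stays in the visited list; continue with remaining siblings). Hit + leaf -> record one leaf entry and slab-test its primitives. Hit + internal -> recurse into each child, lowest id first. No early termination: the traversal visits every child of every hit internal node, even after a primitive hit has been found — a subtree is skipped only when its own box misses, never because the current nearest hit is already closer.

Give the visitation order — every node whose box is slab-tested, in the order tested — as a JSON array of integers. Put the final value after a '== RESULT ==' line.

Walk:
N0 x:[-19/2,17/2] y:[-29,8] z:[-4,13] -> hit [-4,8], descend [5, 6]
  N5 x:[-2,17/2] y:[-21,8] z:[-4,10] -> hit [-2,8], descend [1, 12]
    N1 x:[-2,17/2] y:[-7,8] z:[-2,10] -> hit [-2,8], descend [9, 11]
      N9 x:[-2,17/2] y:[0,8] z:[-2,7/2] -> hit [0,7/2] leaf, test {P2(miss), P8(miss)}
      N11 x:[5/2,11/2] y:[-7,-3] z:[19/2,10] -> miss, prune
    N12 x:[-1/2,7] y:[-21,-3] z:[-4,1] -> miss, prune
  N6 x:[-19/2,17/2] y:[-29,-17] z:[1/2,13] -> miss, prune

order=[0, 5, 1, 9, 11, 12, 6]  |boxes|=7  |leaves|=1  hit=miss

== RESULT ==
[0, 5, 1, 9, 11, 12, 6]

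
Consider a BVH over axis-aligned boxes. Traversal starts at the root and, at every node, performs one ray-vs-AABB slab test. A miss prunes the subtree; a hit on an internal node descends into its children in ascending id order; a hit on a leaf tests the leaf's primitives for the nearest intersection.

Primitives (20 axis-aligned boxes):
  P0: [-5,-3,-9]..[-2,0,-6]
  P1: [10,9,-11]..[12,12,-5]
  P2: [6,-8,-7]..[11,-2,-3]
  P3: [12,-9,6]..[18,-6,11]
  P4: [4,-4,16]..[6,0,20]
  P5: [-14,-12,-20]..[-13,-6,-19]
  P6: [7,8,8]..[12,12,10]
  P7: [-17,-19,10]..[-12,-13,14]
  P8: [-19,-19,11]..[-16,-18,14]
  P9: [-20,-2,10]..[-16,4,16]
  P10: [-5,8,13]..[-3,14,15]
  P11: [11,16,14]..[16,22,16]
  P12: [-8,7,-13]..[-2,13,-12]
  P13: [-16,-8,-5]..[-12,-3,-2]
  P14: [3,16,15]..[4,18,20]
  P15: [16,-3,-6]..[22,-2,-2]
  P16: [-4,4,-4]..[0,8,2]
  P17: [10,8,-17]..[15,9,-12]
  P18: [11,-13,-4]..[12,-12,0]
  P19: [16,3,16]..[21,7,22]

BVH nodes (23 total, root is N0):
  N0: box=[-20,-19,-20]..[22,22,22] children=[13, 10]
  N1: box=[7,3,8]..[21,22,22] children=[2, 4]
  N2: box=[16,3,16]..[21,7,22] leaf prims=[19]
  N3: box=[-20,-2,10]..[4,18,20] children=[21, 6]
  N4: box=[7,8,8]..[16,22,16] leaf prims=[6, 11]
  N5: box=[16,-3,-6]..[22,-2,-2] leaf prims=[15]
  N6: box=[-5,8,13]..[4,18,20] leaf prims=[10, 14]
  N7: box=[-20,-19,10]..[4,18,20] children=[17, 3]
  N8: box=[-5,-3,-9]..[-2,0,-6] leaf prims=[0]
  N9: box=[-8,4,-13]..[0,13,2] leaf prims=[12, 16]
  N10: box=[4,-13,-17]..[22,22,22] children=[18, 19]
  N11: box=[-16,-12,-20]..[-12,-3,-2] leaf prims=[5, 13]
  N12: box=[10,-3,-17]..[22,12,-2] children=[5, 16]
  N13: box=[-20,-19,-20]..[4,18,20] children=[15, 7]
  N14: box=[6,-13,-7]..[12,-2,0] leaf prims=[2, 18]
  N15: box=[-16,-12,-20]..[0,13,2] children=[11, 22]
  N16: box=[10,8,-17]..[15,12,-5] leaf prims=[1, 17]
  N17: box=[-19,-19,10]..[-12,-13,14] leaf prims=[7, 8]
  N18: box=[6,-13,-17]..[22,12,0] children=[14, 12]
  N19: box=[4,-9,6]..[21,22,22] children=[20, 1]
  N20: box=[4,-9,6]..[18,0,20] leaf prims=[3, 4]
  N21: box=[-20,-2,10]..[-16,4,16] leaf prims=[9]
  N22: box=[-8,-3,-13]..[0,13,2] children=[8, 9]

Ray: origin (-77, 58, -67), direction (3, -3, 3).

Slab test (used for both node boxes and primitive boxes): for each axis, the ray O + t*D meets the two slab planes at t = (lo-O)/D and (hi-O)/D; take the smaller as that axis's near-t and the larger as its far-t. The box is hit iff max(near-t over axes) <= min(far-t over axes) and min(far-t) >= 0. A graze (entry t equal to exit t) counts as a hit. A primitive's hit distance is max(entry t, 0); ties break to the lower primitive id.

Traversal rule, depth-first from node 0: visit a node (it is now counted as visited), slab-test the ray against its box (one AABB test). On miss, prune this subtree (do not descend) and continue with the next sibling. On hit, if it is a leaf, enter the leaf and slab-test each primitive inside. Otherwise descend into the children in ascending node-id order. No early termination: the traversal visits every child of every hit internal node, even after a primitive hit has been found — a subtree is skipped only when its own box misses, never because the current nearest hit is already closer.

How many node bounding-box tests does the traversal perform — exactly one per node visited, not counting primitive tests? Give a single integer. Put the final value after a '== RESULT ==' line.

Traverse from the root:
N0 x:[19,33] y:[12,77/3] z:[47/3,89/3] -> hit [19,77/3], descend [10, 13]
  N10 x:[27,33] y:[12,71/3] z:[50/3,89/3] -> miss, prune
  N13 x:[19,27] y:[40/3,77/3] z:[47/3,29] -> hit [19,77/3], descend [7, 15]
    N7 x:[19,27] y:[40/3,77/3] z:[77/3,29] -> hit [77/3,77/3], descend [3, 17]
      N3 x:[19,27] y:[40/3,20] z:[77/3,29] -> miss, prune
      N17 x:[58/3,65/3] y:[71/3,77/3] z:[77/3,27] -> miss, prune
    N15 x:[61/3,77/3] y:[15,70/3] z:[47/3,23] -> hit [61/3,23], descend [11, 22]
      N11 x:[61/3,65/3] y:[61/3,70/3] z:[47/3,65/3] -> hit [61/3,65/3] leaf, test {P5(miss), P13@t=62/3}
      N22 x:[23,77/3] y:[15,61/3] z:[18,23] -> miss, prune

Visited [0, 10, 13, 7, 3, 17, 15, 11, 22]. Tests: 9 box, 1 leaf. Nearest: P13.

== RESULT ==
9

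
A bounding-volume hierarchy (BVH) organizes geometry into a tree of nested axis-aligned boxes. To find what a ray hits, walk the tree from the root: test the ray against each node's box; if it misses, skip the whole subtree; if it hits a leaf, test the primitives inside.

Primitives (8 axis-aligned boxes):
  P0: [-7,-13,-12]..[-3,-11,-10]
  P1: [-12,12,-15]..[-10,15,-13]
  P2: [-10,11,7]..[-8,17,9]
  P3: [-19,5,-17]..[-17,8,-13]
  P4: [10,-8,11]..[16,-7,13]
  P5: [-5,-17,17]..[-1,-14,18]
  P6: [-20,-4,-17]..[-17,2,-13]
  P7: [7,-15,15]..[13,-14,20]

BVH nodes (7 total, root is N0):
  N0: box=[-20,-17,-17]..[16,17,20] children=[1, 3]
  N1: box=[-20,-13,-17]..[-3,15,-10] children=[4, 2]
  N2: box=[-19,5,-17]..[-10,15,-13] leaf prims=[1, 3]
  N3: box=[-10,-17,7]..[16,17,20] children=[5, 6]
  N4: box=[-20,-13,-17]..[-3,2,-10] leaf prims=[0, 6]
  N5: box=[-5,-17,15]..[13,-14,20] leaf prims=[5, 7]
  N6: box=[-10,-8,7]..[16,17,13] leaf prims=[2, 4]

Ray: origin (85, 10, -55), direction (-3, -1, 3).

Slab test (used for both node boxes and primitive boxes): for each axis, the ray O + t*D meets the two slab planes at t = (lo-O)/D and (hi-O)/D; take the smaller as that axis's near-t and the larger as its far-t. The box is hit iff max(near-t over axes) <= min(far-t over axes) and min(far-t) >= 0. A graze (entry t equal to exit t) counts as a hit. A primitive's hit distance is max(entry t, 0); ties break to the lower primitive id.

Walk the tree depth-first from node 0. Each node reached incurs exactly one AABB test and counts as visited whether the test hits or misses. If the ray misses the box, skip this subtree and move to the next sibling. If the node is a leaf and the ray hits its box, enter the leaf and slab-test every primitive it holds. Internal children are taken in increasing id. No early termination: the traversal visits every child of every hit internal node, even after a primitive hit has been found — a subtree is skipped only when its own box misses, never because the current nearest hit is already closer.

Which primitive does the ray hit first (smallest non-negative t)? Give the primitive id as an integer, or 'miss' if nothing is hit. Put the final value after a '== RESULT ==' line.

Trace the traversal:
N0 x:[23,35] y:[-7,27] z:[38/3,25] -> hit [23,25], descend [1, 3]
  N1 x:[88/3,35] y:[-5,23] z:[38/3,15] -> miss, prune
  N3 x:[23,95/3] y:[-7,27] z:[62/3,25] -> hit [23,25], descend [5, 6]
    N5 x:[24,30] y:[24,27] z:[70/3,25] -> hit [24,25] leaf, test {P5(miss), P7@t=24}
    N6 x:[23,95/3] y:[-7,18] z:[62/3,68/3] -> miss, prune

order=[0, 1, 3, 5, 6]  |boxes|=5  |leaves|=1  hit=P7

== RESULT ==
7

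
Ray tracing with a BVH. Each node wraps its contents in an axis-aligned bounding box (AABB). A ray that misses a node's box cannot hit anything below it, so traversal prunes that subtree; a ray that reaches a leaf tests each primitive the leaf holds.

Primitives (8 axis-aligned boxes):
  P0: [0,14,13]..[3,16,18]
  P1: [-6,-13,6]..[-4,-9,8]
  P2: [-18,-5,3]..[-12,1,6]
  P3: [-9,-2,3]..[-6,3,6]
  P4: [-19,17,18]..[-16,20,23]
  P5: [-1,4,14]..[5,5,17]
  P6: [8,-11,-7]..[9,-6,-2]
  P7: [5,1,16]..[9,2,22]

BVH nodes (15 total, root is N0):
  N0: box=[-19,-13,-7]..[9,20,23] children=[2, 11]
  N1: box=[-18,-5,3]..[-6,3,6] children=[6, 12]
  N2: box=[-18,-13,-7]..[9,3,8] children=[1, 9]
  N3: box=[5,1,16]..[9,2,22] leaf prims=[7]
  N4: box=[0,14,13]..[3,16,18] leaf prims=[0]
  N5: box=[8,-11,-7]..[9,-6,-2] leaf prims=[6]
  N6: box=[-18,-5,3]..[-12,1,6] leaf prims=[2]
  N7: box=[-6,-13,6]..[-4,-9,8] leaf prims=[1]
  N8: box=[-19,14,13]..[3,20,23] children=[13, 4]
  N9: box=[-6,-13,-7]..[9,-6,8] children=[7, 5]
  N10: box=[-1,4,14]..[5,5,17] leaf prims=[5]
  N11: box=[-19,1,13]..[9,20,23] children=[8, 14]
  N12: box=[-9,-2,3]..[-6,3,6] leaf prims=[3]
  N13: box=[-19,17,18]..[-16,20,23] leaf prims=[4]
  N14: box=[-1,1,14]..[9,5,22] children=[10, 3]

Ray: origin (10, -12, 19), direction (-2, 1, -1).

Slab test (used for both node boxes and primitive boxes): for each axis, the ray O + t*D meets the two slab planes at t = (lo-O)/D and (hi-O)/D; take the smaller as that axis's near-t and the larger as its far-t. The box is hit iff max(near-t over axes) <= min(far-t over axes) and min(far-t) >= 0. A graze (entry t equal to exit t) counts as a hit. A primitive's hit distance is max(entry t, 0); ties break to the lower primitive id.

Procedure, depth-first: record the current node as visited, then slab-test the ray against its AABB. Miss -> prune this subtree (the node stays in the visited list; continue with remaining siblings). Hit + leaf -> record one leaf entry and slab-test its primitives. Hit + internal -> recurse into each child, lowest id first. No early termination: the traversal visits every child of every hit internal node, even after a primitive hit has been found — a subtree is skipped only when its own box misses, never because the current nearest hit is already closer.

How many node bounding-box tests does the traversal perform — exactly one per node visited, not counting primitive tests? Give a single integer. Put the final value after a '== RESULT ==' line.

Trace the traversal:
N0 x:[1/2,29/2] y:[-1,32] z:[-4,26] -> hit [1/2,29/2], descend [2, 11]
  N2 x:[1/2,14] y:[-1,15] z:[11,26] -> hit [11,14], descend [1, 9]
    N1 x:[8,14] y:[7,15] z:[13,16] -> hit [13,14], descend [6, 12]
      N6 x:[11,14] y:[7,13] z:[13,16] -> hit [13,13] leaf, test {P2@t=13}
      N12 x:[8,19/2] y:[10,15] z:[13,16] -> miss, prune
    N9 x:[1/2,8] y:[-1,6] z:[11,26] -> miss, prune
  N11 x:[1/2,29/2] y:[13,32] z:[-4,6] -> miss, prune

Visited [0, 2, 1, 6, 12, 9, 11]. Tests: 7 box, 1 leaf. Nearest: P2.

== RESULT ==
7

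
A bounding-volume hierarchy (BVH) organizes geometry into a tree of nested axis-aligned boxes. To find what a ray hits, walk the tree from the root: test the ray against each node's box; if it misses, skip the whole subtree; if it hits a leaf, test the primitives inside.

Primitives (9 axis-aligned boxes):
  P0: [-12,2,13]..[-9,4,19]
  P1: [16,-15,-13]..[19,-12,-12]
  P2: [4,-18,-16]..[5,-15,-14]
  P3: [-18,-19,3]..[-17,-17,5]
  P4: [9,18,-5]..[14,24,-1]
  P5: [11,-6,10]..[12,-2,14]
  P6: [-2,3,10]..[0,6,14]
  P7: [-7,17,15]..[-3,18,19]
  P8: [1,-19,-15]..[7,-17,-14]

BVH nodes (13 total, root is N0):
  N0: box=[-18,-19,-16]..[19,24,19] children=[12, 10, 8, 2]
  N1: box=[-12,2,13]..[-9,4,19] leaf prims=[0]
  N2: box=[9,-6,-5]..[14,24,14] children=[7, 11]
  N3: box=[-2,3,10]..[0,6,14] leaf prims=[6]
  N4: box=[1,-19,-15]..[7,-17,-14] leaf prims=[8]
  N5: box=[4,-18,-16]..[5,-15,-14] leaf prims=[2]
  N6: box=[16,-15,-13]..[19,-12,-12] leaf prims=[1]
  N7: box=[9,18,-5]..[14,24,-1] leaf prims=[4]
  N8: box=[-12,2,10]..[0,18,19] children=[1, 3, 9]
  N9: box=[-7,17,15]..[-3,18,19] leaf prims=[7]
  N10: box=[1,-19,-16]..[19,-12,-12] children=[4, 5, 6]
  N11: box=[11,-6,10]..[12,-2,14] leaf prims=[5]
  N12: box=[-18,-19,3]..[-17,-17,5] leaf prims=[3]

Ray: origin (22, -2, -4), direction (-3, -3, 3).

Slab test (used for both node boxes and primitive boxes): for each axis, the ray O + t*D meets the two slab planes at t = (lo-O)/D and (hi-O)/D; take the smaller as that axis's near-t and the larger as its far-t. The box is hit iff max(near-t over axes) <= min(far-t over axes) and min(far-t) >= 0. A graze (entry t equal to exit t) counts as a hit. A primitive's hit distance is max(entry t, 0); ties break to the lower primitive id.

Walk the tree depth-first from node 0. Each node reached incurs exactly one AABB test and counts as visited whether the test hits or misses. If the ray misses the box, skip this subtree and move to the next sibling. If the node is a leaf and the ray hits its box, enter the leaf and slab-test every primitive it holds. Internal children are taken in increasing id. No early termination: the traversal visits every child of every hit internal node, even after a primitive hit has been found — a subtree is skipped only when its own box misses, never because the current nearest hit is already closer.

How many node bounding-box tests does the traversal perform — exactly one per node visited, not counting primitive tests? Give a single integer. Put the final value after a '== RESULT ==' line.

Trace the traversal:
N0 x:[1,40/3] y:[-26/3,17/3] z:[-4,23/3] -> hit [1,17/3], descend [2, 8, 10, 12]
  N2 x:[8/3,13/3] y:[-26/3,4/3] z:[-1/3,6] -> miss, prune
  N8 x:[22/3,34/3] y:[-20/3,-4/3] z:[14/3,23/3] -> miss, prune
  N10 x:[1,7] y:[10/3,17/3] z:[-4,-8/3] -> miss, prune
  N12 x:[13,40/3] y:[5,17/3] z:[7/3,3] -> miss, prune

5 AABB tests over nodes [0, 2, 8, 10, 12]; 0 leaves entered; closest miss.

== RESULT ==
5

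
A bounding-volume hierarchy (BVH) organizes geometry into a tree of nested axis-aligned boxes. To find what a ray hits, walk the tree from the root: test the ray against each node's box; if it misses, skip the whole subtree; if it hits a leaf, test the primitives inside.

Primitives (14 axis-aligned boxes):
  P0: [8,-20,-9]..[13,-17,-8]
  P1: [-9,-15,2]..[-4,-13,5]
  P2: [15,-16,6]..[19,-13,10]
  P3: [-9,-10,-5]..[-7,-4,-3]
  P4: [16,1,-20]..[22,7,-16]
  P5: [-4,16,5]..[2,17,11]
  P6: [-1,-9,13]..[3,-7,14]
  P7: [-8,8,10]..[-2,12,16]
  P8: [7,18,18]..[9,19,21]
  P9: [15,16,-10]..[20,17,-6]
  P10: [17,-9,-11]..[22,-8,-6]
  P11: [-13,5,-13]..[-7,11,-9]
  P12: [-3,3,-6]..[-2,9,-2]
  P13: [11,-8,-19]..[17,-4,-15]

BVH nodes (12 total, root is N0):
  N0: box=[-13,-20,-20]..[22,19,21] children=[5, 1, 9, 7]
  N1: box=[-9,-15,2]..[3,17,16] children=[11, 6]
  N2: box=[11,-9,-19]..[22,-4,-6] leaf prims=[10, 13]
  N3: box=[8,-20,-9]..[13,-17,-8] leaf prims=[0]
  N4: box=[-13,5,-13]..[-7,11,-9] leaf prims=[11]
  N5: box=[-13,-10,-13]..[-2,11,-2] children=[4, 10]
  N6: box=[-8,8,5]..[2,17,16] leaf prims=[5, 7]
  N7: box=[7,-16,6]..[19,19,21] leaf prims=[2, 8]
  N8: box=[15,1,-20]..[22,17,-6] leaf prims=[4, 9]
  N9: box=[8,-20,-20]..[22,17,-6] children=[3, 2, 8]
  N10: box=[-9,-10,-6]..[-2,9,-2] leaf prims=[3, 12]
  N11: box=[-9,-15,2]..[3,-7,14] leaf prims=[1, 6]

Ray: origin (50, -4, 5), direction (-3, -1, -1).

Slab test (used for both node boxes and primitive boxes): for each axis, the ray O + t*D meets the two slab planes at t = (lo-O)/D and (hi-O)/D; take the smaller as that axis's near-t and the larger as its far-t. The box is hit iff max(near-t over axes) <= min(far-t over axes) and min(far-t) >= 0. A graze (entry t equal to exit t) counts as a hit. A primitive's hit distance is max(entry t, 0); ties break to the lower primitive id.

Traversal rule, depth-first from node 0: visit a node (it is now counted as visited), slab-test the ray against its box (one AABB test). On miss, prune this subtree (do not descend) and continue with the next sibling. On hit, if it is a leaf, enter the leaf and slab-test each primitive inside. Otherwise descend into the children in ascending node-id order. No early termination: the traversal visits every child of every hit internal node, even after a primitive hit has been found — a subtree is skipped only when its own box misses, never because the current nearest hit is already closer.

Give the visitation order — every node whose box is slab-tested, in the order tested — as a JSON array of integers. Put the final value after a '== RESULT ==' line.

Traverse from the root:
N0 x:[28/3,21] y:[-23,16] z:[-16,25] -> hit [28/3,16], descend [1, 5, 7, 9]
  N1 x:[47/3,59/3] y:[-21,11] z:[-11,3] -> miss, prune
  N5 x:[52/3,21] y:[-15,6] z:[7,18] -> miss, prune
  N7 x:[31/3,43/3] y:[-23,12] z:[-16,-1] -> miss, prune
  N9 x:[28/3,14] y:[-21,16] z:[11,25] -> hit [11,14], descend [2, 3, 8]
    N2 x:[28/3,13] y:[0,5] z:[11,24] -> miss, prune
    N3 x:[37/3,14] y:[13,16] z:[13,14] -> hit [13,14] leaf, test {P0@t=13}
    N8 x:[28/3,35/3] y:[-21,-5] z:[11,25] -> miss, prune

Summary -> nodes [0, 1, 5, 7, 9, 2, 3, 8]; box-tests=8; leaf-entries=1; first=P0

== RESULT ==
[0, 1, 5, 7, 9, 2, 3, 8]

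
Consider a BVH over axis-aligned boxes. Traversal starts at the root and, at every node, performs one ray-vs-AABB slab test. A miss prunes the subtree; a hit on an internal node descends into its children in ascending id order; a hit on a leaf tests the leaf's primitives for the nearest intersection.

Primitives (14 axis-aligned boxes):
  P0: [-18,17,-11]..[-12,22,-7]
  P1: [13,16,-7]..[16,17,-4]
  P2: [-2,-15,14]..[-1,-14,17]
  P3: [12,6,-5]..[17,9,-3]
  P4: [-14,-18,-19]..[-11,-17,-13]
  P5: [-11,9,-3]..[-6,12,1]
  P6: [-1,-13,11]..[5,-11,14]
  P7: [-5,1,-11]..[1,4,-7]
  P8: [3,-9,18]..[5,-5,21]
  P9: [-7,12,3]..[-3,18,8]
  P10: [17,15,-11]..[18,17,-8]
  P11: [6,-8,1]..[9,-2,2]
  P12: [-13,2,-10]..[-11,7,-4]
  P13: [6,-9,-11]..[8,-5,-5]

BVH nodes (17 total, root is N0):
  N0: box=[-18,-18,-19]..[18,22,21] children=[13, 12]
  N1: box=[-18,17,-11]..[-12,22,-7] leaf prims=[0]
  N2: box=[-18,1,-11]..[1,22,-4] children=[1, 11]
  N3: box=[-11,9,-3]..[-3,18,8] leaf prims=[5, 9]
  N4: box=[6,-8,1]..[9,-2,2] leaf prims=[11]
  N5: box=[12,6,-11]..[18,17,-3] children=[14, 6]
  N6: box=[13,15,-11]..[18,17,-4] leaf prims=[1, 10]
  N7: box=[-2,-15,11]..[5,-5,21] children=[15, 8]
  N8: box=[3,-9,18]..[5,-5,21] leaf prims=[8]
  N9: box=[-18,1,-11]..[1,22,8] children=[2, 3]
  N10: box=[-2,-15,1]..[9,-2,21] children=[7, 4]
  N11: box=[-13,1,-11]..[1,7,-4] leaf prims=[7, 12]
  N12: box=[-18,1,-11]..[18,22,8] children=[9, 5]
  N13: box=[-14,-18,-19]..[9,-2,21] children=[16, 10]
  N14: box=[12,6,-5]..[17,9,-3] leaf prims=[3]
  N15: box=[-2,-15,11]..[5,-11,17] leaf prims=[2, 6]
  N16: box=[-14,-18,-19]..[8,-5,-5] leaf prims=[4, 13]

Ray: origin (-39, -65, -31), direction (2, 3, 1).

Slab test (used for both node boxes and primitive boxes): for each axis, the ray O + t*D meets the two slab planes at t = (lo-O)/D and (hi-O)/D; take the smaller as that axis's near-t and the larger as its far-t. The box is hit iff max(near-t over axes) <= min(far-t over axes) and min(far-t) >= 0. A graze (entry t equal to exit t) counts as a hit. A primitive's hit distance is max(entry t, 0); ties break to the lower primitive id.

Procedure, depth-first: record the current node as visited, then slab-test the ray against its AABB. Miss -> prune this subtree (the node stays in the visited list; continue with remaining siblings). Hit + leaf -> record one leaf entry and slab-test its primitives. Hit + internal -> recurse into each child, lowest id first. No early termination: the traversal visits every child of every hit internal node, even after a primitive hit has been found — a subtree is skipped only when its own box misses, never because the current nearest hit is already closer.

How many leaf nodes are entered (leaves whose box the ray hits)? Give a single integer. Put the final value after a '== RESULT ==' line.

Trace the traversal:
N0 x:[21/2,57/2] y:[47/3,29] z:[12,52] -> hit [47/3,57/2], descend [12, 13]
  N12 x:[21/2,57/2] y:[22,29] z:[20,39] -> hit [22,57/2], descend [5, 9]
    N5 x:[51/2,57/2] y:[71/3,82/3] z:[20,28] -> hit [51/2,82/3], descend [6, 14]
      N6 x:[26,57/2] y:[80/3,82/3] z:[20,27] -> hit [80/3,27] leaf, test {P1@t=27, P10(miss)}
      N14 x:[51/2,28] y:[71/3,74/3] z:[26,28] -> miss, prune
    N9 x:[21/2,20] y:[22,29] z:[20,39] -> miss, prune
  N13 x:[25/2,24] y:[47/3,21] z:[12,52] -> hit [47/3,21], descend [10, 16]
    N10 x:[37/2,24] y:[50/3,21] z:[32,52] -> miss, prune
    N16 x:[25/2,47/2] y:[47/3,20] z:[12,26] -> hit [47/3,20] leaf, test {P4(miss), P13(miss)}

Summary -> nodes [0, 12, 5, 6, 14, 9, 13, 10, 16]; box-tests=9; leaf-entries=2; first=P1

== RESULT ==
2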